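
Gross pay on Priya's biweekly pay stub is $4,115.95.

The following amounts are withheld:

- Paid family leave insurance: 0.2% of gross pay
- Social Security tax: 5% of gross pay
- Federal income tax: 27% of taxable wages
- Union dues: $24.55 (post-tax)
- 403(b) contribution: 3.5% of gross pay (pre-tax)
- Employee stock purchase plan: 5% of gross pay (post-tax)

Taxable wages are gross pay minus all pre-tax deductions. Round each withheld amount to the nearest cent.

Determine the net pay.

$2,455.10

403(b) contribution: $4,115.95 × 0.035 = $144.06
Taxable wages = $4,115.95 − $144.06 = $3,971.89
Federal income tax: $3,971.89 × 0.27 = $1,072.41
Paid family leave insurance: $4,115.95 × 0.002 = $8.23
Social Security tax: $4,115.95 × 0.05 = $205.80
Union dues: $24.55
Employee stock purchase plan: $4,115.95 × 0.05 = $205.80
Total deductions = $144.06 + $1,072.41 + $8.23 + $205.80 + $24.55 + $205.80 = $1,660.85
Net pay = $4,115.95 − $1,660.85 = $2,455.10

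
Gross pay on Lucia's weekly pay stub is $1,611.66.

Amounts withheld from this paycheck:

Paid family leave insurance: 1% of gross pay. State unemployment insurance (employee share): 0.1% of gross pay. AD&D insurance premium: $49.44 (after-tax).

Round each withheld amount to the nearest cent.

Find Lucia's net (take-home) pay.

$1,544.49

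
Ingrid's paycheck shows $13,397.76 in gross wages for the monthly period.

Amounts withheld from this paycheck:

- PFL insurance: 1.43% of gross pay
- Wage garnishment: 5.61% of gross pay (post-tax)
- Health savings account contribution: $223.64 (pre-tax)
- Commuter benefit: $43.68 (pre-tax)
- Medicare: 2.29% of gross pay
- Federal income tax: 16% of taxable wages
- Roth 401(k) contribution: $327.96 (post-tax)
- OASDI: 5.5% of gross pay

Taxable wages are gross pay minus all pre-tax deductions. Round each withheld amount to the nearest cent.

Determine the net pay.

Commuter benefit: $43.68
Health savings account contribution: $223.64
Pre-tax total = $43.68 + $223.64 = $267.32
Taxable wages = $13,397.76 − $267.32 = $13,130.44
Federal income tax: $13,130.44 × 0.16 = $2,100.87
PFL insurance: $13,397.76 × 0.0143 = $191.59
OASDI: $13,397.76 × 0.055 = $736.88
Medicare: $13,397.76 × 0.0229 = $306.81
Wage garnishment: $13,397.76 × 0.0561 = $751.61
Roth 401(k) contribution: $327.96
Total deductions = $43.68 + $223.64 + $2,100.87 + $191.59 + $736.88 + $306.81 + $751.61 + $327.96 = $4,683.04
Net pay = $13,397.76 − $4,683.04 = $8,714.72

$8,714.72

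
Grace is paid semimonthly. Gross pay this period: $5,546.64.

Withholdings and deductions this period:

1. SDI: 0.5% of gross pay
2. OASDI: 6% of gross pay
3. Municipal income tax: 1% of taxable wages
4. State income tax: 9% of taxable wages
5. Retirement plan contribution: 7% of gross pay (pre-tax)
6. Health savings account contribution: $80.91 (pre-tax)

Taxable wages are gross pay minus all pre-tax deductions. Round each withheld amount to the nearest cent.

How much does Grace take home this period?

$4,209.20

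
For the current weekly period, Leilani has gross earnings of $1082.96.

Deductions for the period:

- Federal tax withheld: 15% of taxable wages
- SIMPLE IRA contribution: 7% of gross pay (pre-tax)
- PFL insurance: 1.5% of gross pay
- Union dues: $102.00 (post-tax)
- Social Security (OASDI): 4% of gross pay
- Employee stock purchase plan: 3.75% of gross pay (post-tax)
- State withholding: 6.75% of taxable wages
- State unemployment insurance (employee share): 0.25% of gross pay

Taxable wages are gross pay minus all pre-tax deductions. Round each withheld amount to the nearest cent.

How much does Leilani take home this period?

SIMPLE IRA contribution: $1082.96 × 0.07 = $75.81
Taxable wages = $1082.96 − $75.81 = $1007.15
State withholding: $1007.15 × 0.0675 = $67.98
Federal tax withheld: $1007.15 × 0.15 = $151.07
PFL insurance: $1082.96 × 0.015 = $16.24
State unemployment insurance (employee share): $1082.96 × 0.0025 = $2.71
Social Security (OASDI): $1082.96 × 0.04 = $43.32
Employee stock purchase plan: $1082.96 × 0.0375 = $40.61
Union dues: $102.00
Total deductions = $75.81 + $67.98 + $151.07 + $16.24 + $2.71 + $43.32 + $40.61 + $102.00 = $499.74
Net pay = $1082.96 − $499.74 = $583.22

$583.22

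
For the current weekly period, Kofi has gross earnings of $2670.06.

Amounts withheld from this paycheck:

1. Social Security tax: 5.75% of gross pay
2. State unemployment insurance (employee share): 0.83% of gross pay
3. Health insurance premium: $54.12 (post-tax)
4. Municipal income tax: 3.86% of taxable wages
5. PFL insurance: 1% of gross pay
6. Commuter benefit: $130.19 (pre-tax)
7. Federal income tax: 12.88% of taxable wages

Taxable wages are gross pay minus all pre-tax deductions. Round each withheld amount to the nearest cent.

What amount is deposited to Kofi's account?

$1858.18

Commuter benefit: $130.19
Taxable wages = $2670.06 − $130.19 = $2539.87
Federal income tax: $2539.87 × 0.1288 = $327.14
Municipal income tax: $2539.87 × 0.0386 = $98.04
Social Security tax: $2670.06 × 0.0575 = $153.53
State unemployment insurance (employee share): $2670.06 × 0.0083 = $22.16
PFL insurance: $2670.06 × 0.01 = $26.70
Health insurance premium: $54.12
Total deductions = $130.19 + $327.14 + $98.04 + $153.53 + $22.16 + $26.70 + $54.12 = $811.88
Net pay = $2670.06 − $811.88 = $1858.18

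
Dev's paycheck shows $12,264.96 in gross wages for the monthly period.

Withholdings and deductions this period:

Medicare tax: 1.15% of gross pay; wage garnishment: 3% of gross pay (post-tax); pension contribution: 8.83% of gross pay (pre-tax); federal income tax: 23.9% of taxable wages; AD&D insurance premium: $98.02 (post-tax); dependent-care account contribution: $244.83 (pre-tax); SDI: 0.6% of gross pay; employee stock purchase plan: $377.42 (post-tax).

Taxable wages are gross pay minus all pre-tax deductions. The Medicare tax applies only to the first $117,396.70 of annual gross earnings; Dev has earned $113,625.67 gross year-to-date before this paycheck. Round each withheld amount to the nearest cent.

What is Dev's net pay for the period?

$7,362.81

Pension contribution: $12,264.96 × 0.0883 = $1,083.00
Dependent-care account contribution: $244.83
Pre-tax total = $1,083.00 + $244.83 = $1,327.83
Taxable wages = $12,264.96 − $1,327.83 = $10,937.13
Federal income tax: $10,937.13 × 0.239 = $2,613.97
SDI: $12,264.96 × 0.006 = $73.59
Medicare tax: only $117,396.70 − $113,625.67 = $3,771.03 of this check is subject → $3,771.03 × 0.0115 = $43.37
Employee stock purchase plan: $377.42
AD&D insurance premium: $98.02
Wage garnishment: $12,264.96 × 0.03 = $367.95
Total deductions = $1,083.00 + $244.83 + $2,613.97 + $73.59 + $43.37 + $377.42 + $98.02 + $367.95 = $4,902.15
Net pay = $12,264.96 − $4,902.15 = $7,362.81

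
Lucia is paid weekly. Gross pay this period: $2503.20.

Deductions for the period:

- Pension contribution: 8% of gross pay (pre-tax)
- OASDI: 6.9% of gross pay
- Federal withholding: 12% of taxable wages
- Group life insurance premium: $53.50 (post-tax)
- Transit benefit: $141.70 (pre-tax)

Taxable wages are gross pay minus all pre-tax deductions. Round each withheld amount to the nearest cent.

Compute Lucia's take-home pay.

Pension contribution: $2503.20 × 0.08 = $200.26
Transit benefit: $141.70
Pre-tax total = $200.26 + $141.70 = $341.96
Taxable wages = $2503.20 − $341.96 = $2161.24
Federal withholding: $2161.24 × 0.12 = $259.35
OASDI: $2503.20 × 0.069 = $172.72
Group life insurance premium: $53.50
Total deductions = $200.26 + $141.70 + $259.35 + $172.72 + $53.50 = $827.53
Net pay = $2503.20 − $827.53 = $1675.67

$1675.67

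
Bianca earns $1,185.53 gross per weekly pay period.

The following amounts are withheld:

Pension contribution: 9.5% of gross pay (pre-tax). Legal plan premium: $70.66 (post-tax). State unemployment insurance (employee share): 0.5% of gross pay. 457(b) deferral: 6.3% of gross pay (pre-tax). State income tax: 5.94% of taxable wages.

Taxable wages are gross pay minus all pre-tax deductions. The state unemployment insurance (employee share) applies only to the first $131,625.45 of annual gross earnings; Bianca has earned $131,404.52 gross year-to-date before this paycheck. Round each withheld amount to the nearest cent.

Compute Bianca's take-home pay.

$867.16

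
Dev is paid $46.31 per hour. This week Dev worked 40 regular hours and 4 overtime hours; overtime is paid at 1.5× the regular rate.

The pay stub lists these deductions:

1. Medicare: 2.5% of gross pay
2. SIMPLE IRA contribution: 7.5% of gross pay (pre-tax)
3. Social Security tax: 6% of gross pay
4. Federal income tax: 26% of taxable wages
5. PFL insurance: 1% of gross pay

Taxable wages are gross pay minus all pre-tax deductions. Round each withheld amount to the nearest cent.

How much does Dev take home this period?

$1,255.78

Regular pay: 40 × $46.31 = $1,852.40
Overtime pay: 4 × $46.31 × 1.5 = $277.86
Gross pay = $1,852.40 + $277.86 = $2,130.26
SIMPLE IRA contribution: $2,130.26 × 0.075 = $159.77
Taxable wages = $2,130.26 − $159.77 = $1,970.49
Federal income tax: $1,970.49 × 0.26 = $512.33
Medicare: $2,130.26 × 0.025 = $53.26
PFL insurance: $2,130.26 × 0.01 = $21.30
Social Security tax: $2,130.26 × 0.06 = $127.82
Total deductions = $159.77 + $512.33 + $53.26 + $21.30 + $127.82 = $874.48
Net pay = $2,130.26 − $874.48 = $1,255.78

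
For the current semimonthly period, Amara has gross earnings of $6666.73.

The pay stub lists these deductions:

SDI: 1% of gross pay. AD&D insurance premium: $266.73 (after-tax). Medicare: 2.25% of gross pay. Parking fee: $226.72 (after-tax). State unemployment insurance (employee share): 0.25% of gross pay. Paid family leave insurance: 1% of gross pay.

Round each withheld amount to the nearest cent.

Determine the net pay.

SDI: $6666.73 × 0.01 = $66.67
Medicare: $6666.73 × 0.0225 = $150.00
State unemployment insurance (employee share): $6666.73 × 0.0025 = $16.67
Paid family leave insurance: $6666.73 × 0.01 = $66.67
AD&D insurance premium: $266.73
Parking fee: $226.72
Total deductions = $66.67 + $150.00 + $16.67 + $66.67 + $266.73 + $226.72 = $793.46
Net pay = $6666.73 − $793.46 = $5873.27

$5873.27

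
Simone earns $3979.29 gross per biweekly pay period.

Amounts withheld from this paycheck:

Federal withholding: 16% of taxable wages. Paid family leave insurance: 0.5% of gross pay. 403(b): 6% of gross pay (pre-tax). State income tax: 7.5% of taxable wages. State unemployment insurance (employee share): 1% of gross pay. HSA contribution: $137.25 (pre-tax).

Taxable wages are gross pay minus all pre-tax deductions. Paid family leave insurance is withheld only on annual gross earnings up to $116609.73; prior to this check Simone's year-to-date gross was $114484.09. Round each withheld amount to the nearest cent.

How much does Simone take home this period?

403(b): $3979.29 × 0.06 = $238.76
HSA contribution: $137.25
Pre-tax total = $238.76 + $137.25 = $376.01
Taxable wages = $3979.29 − $376.01 = $3603.28
State income tax: $3603.28 × 0.075 = $270.25
Federal withholding: $3603.28 × 0.16 = $576.52
Paid family leave insurance: only $116609.73 − $114484.09 = $2125.64 of this check is subject → $2125.64 × 0.005 = $10.63
State unemployment insurance (employee share): $3979.29 × 0.01 = $39.79
Total deductions = $238.76 + $137.25 + $270.25 + $576.52 + $10.63 + $39.79 = $1273.20
Net pay = $3979.29 − $1273.20 = $2706.09

$2706.09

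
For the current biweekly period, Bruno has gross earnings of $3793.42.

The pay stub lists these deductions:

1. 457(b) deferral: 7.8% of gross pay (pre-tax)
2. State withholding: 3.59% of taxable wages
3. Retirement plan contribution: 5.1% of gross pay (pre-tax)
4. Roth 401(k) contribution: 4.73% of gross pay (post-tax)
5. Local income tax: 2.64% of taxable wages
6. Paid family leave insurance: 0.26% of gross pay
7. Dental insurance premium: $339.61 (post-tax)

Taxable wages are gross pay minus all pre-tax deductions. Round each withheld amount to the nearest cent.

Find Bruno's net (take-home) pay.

$2569.32

457(b) deferral: $3793.42 × 0.078 = $295.89
Retirement plan contribution: $3793.42 × 0.051 = $193.46
Pre-tax total = $295.89 + $193.46 = $489.35
Taxable wages = $3793.42 − $489.35 = $3304.07
State withholding: $3304.07 × 0.0359 = $118.62
Local income tax: $3304.07 × 0.0264 = $87.23
Paid family leave insurance: $3793.42 × 0.0026 = $9.86
Roth 401(k) contribution: $3793.42 × 0.0473 = $179.43
Dental insurance premium: $339.61
Total deductions = $295.89 + $193.46 + $118.62 + $87.23 + $9.86 + $179.43 + $339.61 = $1224.10
Net pay = $3793.42 − $1224.10 = $2569.32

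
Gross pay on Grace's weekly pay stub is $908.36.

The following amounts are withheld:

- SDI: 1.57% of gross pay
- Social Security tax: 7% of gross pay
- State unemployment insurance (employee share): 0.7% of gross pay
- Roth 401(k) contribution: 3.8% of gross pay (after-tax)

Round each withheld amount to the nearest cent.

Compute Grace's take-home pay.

$789.63

Social Security tax: $908.36 × 0.07 = $63.59
State unemployment insurance (employee share): $908.36 × 0.007 = $6.36
SDI: $908.36 × 0.0157 = $14.26
Roth 401(k) contribution: $908.36 × 0.038 = $34.52
Total deductions = $63.59 + $6.36 + $14.26 + $34.52 = $118.73
Net pay = $908.36 − $118.73 = $789.63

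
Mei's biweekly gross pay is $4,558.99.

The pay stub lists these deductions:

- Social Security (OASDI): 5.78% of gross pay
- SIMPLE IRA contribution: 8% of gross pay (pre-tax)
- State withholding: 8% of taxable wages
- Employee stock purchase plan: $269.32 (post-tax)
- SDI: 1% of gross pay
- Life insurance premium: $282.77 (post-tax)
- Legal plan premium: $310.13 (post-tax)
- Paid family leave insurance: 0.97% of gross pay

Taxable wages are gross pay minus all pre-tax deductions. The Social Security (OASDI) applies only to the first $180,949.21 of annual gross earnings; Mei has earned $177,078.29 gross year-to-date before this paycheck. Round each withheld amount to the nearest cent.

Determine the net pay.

$2,682.96

SIMPLE IRA contribution: $4,558.99 × 0.08 = $364.72
Taxable wages = $4,558.99 − $364.72 = $4,194.27
State withholding: $4,194.27 × 0.08 = $335.54
Paid family leave insurance: $4,558.99 × 0.0097 = $44.22
Social Security (OASDI): only $180,949.21 − $177,078.29 = $3,870.92 of this check is subject → $3,870.92 × 0.0578 = $223.74
SDI: $4,558.99 × 0.01 = $45.59
Employee stock purchase plan: $269.32
Life insurance premium: $282.77
Legal plan premium: $310.13
Total deductions = $364.72 + $335.54 + $44.22 + $223.74 + $45.59 + $269.32 + $282.77 + $310.13 = $1,876.03
Net pay = $4,558.99 − $1,876.03 = $2,682.96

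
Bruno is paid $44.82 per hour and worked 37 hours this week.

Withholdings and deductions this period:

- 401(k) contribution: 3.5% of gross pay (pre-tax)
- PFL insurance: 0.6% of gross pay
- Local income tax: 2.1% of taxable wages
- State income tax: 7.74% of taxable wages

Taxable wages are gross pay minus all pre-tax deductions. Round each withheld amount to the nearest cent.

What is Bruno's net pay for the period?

Gross pay: 37 × $44.82 = $1658.34
401(k) contribution: $1658.34 × 0.035 = $58.04
Taxable wages = $1658.34 − $58.04 = $1600.30
State income tax: $1600.30 × 0.0774 = $123.86
Local income tax: $1600.30 × 0.021 = $33.61
PFL insurance: $1658.34 × 0.006 = $9.95
Total deductions = $58.04 + $123.86 + $33.61 + $9.95 = $225.46
Net pay = $1658.34 − $225.46 = $1432.88

$1432.88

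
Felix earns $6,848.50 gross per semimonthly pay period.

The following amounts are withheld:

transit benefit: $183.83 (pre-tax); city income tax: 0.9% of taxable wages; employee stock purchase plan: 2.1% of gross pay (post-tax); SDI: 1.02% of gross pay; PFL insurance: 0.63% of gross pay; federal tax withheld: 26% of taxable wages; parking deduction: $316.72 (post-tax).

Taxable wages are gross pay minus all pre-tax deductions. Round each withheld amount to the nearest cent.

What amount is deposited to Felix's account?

$4,298.34

Transit benefit: $183.83
Taxable wages = $6,848.50 − $183.83 = $6,664.67
Federal tax withheld: $6,664.67 × 0.26 = $1,732.81
City income tax: $6,664.67 × 0.009 = $59.98
PFL insurance: $6,848.50 × 0.0063 = $43.15
SDI: $6,848.50 × 0.0102 = $69.85
Parking deduction: $316.72
Employee stock purchase plan: $6,848.50 × 0.021 = $143.82
Total deductions = $183.83 + $1,732.81 + $59.98 + $43.15 + $69.85 + $316.72 + $143.82 = $2,550.16
Net pay = $6,848.50 − $2,550.16 = $4,298.34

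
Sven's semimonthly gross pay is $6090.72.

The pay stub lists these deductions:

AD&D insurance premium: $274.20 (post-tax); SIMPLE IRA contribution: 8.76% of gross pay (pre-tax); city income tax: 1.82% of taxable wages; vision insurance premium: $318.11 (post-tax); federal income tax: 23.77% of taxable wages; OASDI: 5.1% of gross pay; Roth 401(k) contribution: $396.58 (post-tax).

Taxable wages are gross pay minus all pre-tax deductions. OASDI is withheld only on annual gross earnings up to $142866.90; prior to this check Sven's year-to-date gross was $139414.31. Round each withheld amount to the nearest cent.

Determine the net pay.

$2970.12

SIMPLE IRA contribution: $6090.72 × 0.0876 = $533.55
Taxable wages = $6090.72 − $533.55 = $5557.17
Federal income tax: $5557.17 × 0.2377 = $1320.94
City income tax: $5557.17 × 0.0182 = $101.14
OASDI: only $142866.90 − $139414.31 = $3452.59 of this check is subject → $3452.59 × 0.051 = $176.08
Vision insurance premium: $318.11
AD&D insurance premium: $274.20
Roth 401(k) contribution: $396.58
Total deductions = $533.55 + $1320.94 + $101.14 + $176.08 + $318.11 + $274.20 + $396.58 = $3120.60
Net pay = $6090.72 − $3120.60 = $2970.12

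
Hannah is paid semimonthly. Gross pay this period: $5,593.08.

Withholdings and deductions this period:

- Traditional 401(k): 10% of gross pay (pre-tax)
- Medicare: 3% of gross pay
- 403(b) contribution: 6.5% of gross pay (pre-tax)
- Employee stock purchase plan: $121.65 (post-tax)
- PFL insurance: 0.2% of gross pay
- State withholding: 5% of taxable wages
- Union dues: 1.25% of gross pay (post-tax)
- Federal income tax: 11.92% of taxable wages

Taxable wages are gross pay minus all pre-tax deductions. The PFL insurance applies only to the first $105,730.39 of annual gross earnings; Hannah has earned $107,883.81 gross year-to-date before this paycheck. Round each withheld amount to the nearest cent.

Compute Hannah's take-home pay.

$3,520.67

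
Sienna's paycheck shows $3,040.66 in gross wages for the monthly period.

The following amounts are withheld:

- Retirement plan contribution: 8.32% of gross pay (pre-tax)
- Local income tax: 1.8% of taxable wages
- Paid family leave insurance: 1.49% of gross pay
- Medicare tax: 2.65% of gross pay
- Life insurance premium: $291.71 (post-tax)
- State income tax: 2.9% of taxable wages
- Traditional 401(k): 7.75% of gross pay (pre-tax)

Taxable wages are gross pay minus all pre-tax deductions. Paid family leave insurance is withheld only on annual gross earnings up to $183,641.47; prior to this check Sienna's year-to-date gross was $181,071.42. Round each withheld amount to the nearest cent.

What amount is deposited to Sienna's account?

Retirement plan contribution: $3,040.66 × 0.0832 = $252.98
Traditional 401(k): $3,040.66 × 0.0775 = $235.65
Pre-tax total = $252.98 + $235.65 = $488.63
Taxable wages = $3,040.66 − $488.63 = $2,552.03
State income tax: $2,552.03 × 0.029 = $74.01
Local income tax: $2,552.03 × 0.018 = $45.94
Paid family leave insurance: only $183,641.47 − $181,071.42 = $2,570.05 of this check is subject → $2,570.05 × 0.0149 = $38.29
Medicare tax: $3,040.66 × 0.0265 = $80.58
Life insurance premium: $291.71
Total deductions = $252.98 + $235.65 + $74.01 + $45.94 + $38.29 + $80.58 + $291.71 = $1,019.16
Net pay = $3,040.66 − $1,019.16 = $2,021.50

$2,021.50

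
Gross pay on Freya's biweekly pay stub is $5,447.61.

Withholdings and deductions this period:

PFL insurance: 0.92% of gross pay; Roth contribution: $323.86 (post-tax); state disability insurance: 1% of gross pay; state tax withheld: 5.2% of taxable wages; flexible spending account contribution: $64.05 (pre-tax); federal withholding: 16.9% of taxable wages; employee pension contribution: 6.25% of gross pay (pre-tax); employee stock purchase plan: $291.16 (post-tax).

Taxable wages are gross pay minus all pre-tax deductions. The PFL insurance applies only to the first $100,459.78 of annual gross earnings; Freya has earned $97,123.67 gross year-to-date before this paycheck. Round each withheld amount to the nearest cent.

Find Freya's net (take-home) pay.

Flexible spending account contribution: $64.05
Employee pension contribution: $5,447.61 × 0.0625 = $340.48
Pre-tax total = $64.05 + $340.48 = $404.53
Taxable wages = $5,447.61 − $404.53 = $5,043.08
State tax withheld: $5,043.08 × 0.052 = $262.24
Federal withholding: $5,043.08 × 0.169 = $852.28
State disability insurance: $5,447.61 × 0.01 = $54.48
PFL insurance: only $100,459.78 − $97,123.67 = $3,336.11 of this check is subject → $3,336.11 × 0.0092 = $30.69
Employee stock purchase plan: $291.16
Roth contribution: $323.86
Total deductions = $64.05 + $340.48 + $262.24 + $852.28 + $54.48 + $30.69 + $291.16 + $323.86 = $2,219.24
Net pay = $5,447.61 − $2,219.24 = $3,228.37

$3,228.37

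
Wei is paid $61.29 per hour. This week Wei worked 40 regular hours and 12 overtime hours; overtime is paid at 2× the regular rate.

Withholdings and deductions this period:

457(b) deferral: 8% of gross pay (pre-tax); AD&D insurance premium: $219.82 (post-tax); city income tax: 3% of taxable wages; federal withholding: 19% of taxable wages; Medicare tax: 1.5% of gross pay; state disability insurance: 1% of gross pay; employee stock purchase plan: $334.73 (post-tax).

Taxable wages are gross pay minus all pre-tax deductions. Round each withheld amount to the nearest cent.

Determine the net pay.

Regular pay: 40 × $61.29 = $2,451.60
Overtime pay: 12 × $61.29 × 2 = $1,470.96
Gross pay = $2,451.60 + $1,470.96 = $3,922.56
457(b) deferral: $3,922.56 × 0.08 = $313.80
Taxable wages = $3,922.56 − $313.80 = $3,608.76
Federal withholding: $3,608.76 × 0.19 = $685.66
City income tax: $3,608.76 × 0.03 = $108.26
State disability insurance: $3,922.56 × 0.01 = $39.23
Medicare tax: $3,922.56 × 0.015 = $58.84
AD&D insurance premium: $219.82
Employee stock purchase plan: $334.73
Total deductions = $313.80 + $685.66 + $108.26 + $39.23 + $58.84 + $219.82 + $334.73 = $1,760.34
Net pay = $3,922.56 − $1,760.34 = $2,162.22

$2,162.22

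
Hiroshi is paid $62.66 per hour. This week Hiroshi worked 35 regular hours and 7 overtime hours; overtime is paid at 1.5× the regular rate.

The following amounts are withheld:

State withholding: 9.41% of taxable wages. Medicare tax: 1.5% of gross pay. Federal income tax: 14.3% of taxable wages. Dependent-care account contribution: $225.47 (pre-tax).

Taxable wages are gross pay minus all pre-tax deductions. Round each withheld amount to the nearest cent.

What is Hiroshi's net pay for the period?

$1960.26

Regular pay: 35 × $62.66 = $2193.10
Overtime pay: 7 × $62.66 × 1.5 = $657.93
Gross pay = $2193.10 + $657.93 = $2851.03
Dependent-care account contribution: $225.47
Taxable wages = $2851.03 − $225.47 = $2625.56
Federal income tax: $2625.56 × 0.143 = $375.46
State withholding: $2625.56 × 0.0941 = $247.07
Medicare tax: $2851.03 × 0.015 = $42.77
Total deductions = $225.47 + $375.46 + $247.07 + $42.77 = $890.77
Net pay = $2851.03 − $890.77 = $1960.26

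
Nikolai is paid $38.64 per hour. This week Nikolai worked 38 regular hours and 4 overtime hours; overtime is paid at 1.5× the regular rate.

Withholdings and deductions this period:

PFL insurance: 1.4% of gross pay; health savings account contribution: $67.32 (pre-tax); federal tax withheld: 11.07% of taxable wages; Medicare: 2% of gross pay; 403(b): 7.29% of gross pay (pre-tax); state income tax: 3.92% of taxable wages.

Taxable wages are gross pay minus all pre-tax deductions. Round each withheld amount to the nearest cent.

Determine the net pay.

Regular pay: 38 × $38.64 = $1,468.32
Overtime pay: 4 × $38.64 × 1.5 = $231.84
Gross pay = $1,468.32 + $231.84 = $1,700.16
403(b): $1,700.16 × 0.0729 = $123.94
Health savings account contribution: $67.32
Pre-tax total = $123.94 + $67.32 = $191.26
Taxable wages = $1,700.16 − $191.26 = $1,508.90
Federal tax withheld: $1,508.90 × 0.1107 = $167.04
State income tax: $1,508.90 × 0.0392 = $59.15
Medicare: $1,700.16 × 0.02 = $34.00
PFL insurance: $1,700.16 × 0.014 = $23.80
Total deductions = $123.94 + $67.32 + $167.04 + $59.15 + $34.00 + $23.80 = $475.25
Net pay = $1,700.16 − $475.25 = $1,224.91

$1,224.91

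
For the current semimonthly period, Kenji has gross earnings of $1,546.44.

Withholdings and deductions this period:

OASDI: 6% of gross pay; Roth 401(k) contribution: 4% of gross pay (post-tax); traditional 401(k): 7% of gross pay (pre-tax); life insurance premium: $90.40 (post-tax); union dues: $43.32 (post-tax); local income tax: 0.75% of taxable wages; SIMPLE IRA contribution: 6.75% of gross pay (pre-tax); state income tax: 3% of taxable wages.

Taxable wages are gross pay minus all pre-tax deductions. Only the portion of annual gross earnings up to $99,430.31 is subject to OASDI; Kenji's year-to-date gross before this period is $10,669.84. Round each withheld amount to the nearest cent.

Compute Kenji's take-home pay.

$995.43

Traditional 401(k): $1,546.44 × 0.07 = $108.25
SIMPLE IRA contribution: $1,546.44 × 0.0675 = $104.38
Pre-tax total = $108.25 + $104.38 = $212.63
Taxable wages = $1,546.44 − $212.63 = $1,333.81
Local income tax: $1,333.81 × 0.0075 = $10.00
State income tax: $1,333.81 × 0.03 = $40.01
OASDI: cap not yet reached, full $1,546.44 is subject → $1,546.44 × 0.06 = $92.79
Roth 401(k) contribution: $1,546.44 × 0.04 = $61.86
Union dues: $43.32
Life insurance premium: $90.40
Total deductions = $108.25 + $104.38 + $10.00 + $40.01 + $92.79 + $61.86 + $43.32 + $90.40 = $551.01
Net pay = $1,546.44 − $551.01 = $995.43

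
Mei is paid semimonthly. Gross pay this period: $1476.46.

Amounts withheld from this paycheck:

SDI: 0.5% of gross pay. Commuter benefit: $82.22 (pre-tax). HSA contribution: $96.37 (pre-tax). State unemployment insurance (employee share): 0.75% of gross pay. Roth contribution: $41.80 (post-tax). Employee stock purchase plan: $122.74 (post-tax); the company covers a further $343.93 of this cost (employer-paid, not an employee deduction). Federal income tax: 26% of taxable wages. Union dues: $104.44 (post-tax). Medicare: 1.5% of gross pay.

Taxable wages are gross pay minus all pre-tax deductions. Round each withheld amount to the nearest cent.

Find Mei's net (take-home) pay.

HSA contribution: $96.37
Commuter benefit: $82.22
Pre-tax total = $96.37 + $82.22 = $178.59
Taxable wages = $1476.46 − $178.59 = $1297.87
Federal income tax: $1297.87 × 0.26 = $337.45
Medicare: $1476.46 × 0.015 = $22.15
State unemployment insurance (employee share): $1476.46 × 0.0075 = $11.07
SDI: $1476.46 × 0.005 = $7.38
Employee stock purchase plan: $122.74
Union dues: $104.44
Roth contribution: $41.80
(Employer's $343.93 toward employee stock purchase plan is not withheld from the employee.)
Total deductions = $96.37 + $82.22 + $337.45 + $22.15 + $11.07 + $7.38 + $122.74 + $104.44 + $41.80 = $825.62
Net pay = $1476.46 − $825.62 = $650.84

$650.84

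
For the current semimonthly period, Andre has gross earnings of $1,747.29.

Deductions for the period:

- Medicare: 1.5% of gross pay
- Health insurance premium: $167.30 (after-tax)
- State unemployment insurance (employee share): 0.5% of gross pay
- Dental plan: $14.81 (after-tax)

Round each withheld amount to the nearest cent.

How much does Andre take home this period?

$1,530.23

State unemployment insurance (employee share): $1,747.29 × 0.005 = $8.74
Medicare: $1,747.29 × 0.015 = $26.21
Health insurance premium: $167.30
Dental plan: $14.81
Total deductions = $8.74 + $26.21 + $167.30 + $14.81 = $217.06
Net pay = $1,747.29 − $217.06 = $1,530.23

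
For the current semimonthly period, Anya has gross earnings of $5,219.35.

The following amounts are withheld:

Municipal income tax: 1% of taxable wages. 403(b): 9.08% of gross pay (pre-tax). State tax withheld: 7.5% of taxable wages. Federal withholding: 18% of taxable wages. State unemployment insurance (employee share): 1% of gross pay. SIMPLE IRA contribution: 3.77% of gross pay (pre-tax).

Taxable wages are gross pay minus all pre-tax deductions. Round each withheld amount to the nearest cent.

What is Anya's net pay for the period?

$3,291.07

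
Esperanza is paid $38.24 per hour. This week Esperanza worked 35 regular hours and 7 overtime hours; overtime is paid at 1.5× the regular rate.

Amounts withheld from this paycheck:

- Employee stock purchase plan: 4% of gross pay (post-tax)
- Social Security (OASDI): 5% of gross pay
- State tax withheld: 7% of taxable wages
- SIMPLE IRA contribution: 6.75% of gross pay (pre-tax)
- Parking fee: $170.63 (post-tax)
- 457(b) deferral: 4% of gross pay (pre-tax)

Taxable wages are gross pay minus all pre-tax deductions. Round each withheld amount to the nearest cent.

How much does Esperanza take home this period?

$1,116.95

Regular pay: 35 × $38.24 = $1,338.40
Overtime pay: 7 × $38.24 × 1.5 = $401.52
Gross pay = $1,338.40 + $401.52 = $1,739.92
457(b) deferral: $1,739.92 × 0.04 = $69.60
SIMPLE IRA contribution: $1,739.92 × 0.0675 = $117.44
Pre-tax total = $69.60 + $117.44 = $187.04
Taxable wages = $1,739.92 − $187.04 = $1,552.88
State tax withheld: $1,552.88 × 0.07 = $108.70
Social Security (OASDI): $1,739.92 × 0.05 = $87.00
Parking fee: $170.63
Employee stock purchase plan: $1,739.92 × 0.04 = $69.60
Total deductions = $69.60 + $117.44 + $108.70 + $87.00 + $170.63 + $69.60 = $622.97
Net pay = $1,739.92 − $622.97 = $1,116.95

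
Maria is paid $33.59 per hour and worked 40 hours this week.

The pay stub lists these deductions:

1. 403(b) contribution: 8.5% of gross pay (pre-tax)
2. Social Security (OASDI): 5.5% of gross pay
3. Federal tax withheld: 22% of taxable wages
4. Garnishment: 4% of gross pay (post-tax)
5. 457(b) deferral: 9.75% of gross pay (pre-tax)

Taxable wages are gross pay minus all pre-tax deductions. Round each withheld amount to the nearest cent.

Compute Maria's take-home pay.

Gross pay: 40 × $33.59 = $1,343.60
403(b) contribution: $1,343.60 × 0.085 = $114.21
457(b) deferral: $1,343.60 × 0.0975 = $131.00
Pre-tax total = $114.21 + $131.00 = $245.21
Taxable wages = $1,343.60 − $245.21 = $1,098.39
Federal tax withheld: $1,098.39 × 0.22 = $241.65
Social Security (OASDI): $1,343.60 × 0.055 = $73.90
Garnishment: $1,343.60 × 0.04 = $53.74
Total deductions = $114.21 + $131.00 + $241.65 + $73.90 + $53.74 = $614.50
Net pay = $1,343.60 − $614.50 = $729.10

$729.10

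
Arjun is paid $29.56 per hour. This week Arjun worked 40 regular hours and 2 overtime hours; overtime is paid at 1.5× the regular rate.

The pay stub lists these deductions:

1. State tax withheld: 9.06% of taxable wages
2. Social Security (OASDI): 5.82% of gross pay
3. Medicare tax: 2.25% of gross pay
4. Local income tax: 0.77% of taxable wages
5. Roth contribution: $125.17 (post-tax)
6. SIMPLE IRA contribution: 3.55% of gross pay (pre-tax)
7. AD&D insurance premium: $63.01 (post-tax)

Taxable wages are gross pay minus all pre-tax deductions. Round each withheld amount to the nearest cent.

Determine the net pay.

$814.69

Regular pay: 40 × $29.56 = $1,182.40
Overtime pay: 2 × $29.56 × 1.5 = $88.68
Gross pay = $1,182.40 + $88.68 = $1,271.08
SIMPLE IRA contribution: $1,271.08 × 0.0355 = $45.12
Taxable wages = $1,271.08 − $45.12 = $1,225.96
State tax withheld: $1,225.96 × 0.0906 = $111.07
Local income tax: $1,225.96 × 0.0077 = $9.44
Social Security (OASDI): $1,271.08 × 0.0582 = $73.98
Medicare tax: $1,271.08 × 0.0225 = $28.60
Roth contribution: $125.17
AD&D insurance premium: $63.01
Total deductions = $45.12 + $111.07 + $9.44 + $73.98 + $28.60 + $125.17 + $63.01 = $456.39
Net pay = $1,271.08 − $456.39 = $814.69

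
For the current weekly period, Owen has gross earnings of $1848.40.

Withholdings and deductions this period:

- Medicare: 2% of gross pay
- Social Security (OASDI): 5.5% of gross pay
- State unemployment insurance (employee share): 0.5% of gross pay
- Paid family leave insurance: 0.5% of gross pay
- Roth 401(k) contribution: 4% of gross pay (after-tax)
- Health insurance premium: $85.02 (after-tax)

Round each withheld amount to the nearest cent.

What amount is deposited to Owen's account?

Social Security (OASDI): $1848.40 × 0.055 = $101.66
State unemployment insurance (employee share): $1848.40 × 0.005 = $9.24
Paid family leave insurance: $1848.40 × 0.005 = $9.24
Medicare: $1848.40 × 0.02 = $36.97
Roth 401(k) contribution: $1848.40 × 0.04 = $73.94
Health insurance premium: $85.02
Total deductions = $101.66 + $9.24 + $9.24 + $36.97 + $73.94 + $85.02 = $316.07
Net pay = $1848.40 − $316.07 = $1532.33

$1532.33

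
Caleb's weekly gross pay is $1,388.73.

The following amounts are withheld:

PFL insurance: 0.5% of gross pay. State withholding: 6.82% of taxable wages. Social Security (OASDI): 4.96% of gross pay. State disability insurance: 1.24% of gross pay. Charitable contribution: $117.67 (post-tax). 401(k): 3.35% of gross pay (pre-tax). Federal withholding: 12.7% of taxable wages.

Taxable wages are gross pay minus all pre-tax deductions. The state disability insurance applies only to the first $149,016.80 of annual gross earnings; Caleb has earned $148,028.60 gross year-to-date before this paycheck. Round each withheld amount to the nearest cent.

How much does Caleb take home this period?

401(k): $1,388.73 × 0.0335 = $46.52
Taxable wages = $1,388.73 − $46.52 = $1,342.21
State withholding: $1,342.21 × 0.0682 = $91.54
Federal withholding: $1,342.21 × 0.127 = $170.46
State disability insurance: only $149,016.80 − $148,028.60 = $988.20 of this check is subject → $988.20 × 0.0124 = $12.25
Social Security (OASDI): $1,388.73 × 0.0496 = $68.88
PFL insurance: $1,388.73 × 0.005 = $6.94
Charitable contribution: $117.67
Total deductions = $46.52 + $91.54 + $170.46 + $12.25 + $68.88 + $6.94 + $117.67 = $514.26
Net pay = $1,388.73 − $514.26 = $874.47

$874.47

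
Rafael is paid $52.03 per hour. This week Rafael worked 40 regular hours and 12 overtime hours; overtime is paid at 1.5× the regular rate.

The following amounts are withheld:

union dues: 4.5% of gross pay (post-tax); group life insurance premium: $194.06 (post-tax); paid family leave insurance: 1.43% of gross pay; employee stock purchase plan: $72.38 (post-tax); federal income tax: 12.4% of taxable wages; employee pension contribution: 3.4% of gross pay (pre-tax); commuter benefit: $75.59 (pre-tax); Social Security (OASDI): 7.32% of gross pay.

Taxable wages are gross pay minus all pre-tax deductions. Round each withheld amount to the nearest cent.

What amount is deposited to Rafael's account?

Regular pay: 40 × $52.03 = $2,081.20
Overtime pay: 12 × $52.03 × 1.5 = $936.54
Gross pay = $2,081.20 + $936.54 = $3,017.74
Commuter benefit: $75.59
Employee pension contribution: $3,017.74 × 0.034 = $102.60
Pre-tax total = $75.59 + $102.60 = $178.19
Taxable wages = $3,017.74 − $178.19 = $2,839.55
Federal income tax: $2,839.55 × 0.124 = $352.10
Paid family leave insurance: $3,017.74 × 0.0143 = $43.15
Social Security (OASDI): $3,017.74 × 0.0732 = $220.90
Union dues: $3,017.74 × 0.045 = $135.80
Employee stock purchase plan: $72.38
Group life insurance premium: $194.06
Total deductions = $75.59 + $102.60 + $352.10 + $43.15 + $220.90 + $135.80 + $72.38 + $194.06 = $1,196.58
Net pay = $3,017.74 − $1,196.58 = $1,821.16

$1,821.16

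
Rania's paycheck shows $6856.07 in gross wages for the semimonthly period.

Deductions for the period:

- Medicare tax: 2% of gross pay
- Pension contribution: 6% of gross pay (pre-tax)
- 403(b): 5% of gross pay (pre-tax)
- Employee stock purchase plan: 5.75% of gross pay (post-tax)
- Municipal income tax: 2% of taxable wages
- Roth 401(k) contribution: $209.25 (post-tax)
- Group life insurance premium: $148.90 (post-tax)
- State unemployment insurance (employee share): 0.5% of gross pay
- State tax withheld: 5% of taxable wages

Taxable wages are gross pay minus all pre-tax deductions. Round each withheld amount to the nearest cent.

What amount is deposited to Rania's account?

$4751.00

403(b): $6856.07 × 0.05 = $342.80
Pension contribution: $6856.07 × 0.06 = $411.36
Pre-tax total = $342.80 + $411.36 = $754.16
Taxable wages = $6856.07 − $754.16 = $6101.91
Municipal income tax: $6101.91 × 0.02 = $122.04
State tax withheld: $6101.91 × 0.05 = $305.10
State unemployment insurance (employee share): $6856.07 × 0.005 = $34.28
Medicare tax: $6856.07 × 0.02 = $137.12
Employee stock purchase plan: $6856.07 × 0.0575 = $394.22
Roth 401(k) contribution: $209.25
Group life insurance premium: $148.90
Total deductions = $342.80 + $411.36 + $122.04 + $305.10 + $34.28 + $137.12 + $394.22 + $209.25 + $148.90 = $2105.07
Net pay = $6856.07 − $2105.07 = $4751.00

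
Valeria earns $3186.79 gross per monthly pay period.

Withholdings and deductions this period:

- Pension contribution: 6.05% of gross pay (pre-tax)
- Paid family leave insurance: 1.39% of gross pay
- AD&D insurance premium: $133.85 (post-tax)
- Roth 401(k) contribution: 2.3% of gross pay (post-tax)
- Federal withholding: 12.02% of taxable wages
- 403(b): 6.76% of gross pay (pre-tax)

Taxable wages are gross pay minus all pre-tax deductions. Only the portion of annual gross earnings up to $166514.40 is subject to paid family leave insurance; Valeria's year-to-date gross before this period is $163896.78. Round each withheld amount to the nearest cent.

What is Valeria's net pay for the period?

$2201.05

Pension contribution: $3186.79 × 0.0605 = $192.80
403(b): $3186.79 × 0.0676 = $215.43
Pre-tax total = $192.80 + $215.43 = $408.23
Taxable wages = $3186.79 − $408.23 = $2778.56
Federal withholding: $2778.56 × 0.1202 = $333.98
Paid family leave insurance: only $166514.40 − $163896.78 = $2617.62 of this check is subject → $2617.62 × 0.0139 = $36.38
AD&D insurance premium: $133.85
Roth 401(k) contribution: $3186.79 × 0.023 = $73.30
Total deductions = $192.80 + $215.43 + $333.98 + $36.38 + $133.85 + $73.30 = $985.74
Net pay = $3186.79 − $985.74 = $2201.05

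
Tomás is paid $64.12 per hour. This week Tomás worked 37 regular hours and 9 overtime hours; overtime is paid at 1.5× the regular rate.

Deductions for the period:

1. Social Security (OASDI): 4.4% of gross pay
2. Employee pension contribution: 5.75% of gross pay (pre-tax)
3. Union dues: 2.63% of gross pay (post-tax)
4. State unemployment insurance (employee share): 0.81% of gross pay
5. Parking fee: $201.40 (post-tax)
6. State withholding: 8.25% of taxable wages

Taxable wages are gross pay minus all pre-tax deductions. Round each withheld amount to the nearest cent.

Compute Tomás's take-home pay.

Regular pay: 37 × $64.12 = $2,372.44
Overtime pay: 9 × $64.12 × 1.5 = $865.62
Gross pay = $2,372.44 + $865.62 = $3,238.06
Employee pension contribution: $3,238.06 × 0.0575 = $186.19
Taxable wages = $3,238.06 − $186.19 = $3,051.87
State withholding: $3,051.87 × 0.0825 = $251.78
Social Security (OASDI): $3,238.06 × 0.044 = $142.47
State unemployment insurance (employee share): $3,238.06 × 0.0081 = $26.23
Parking fee: $201.40
Union dues: $3,238.06 × 0.0263 = $85.16
Total deductions = $186.19 + $251.78 + $142.47 + $26.23 + $201.40 + $85.16 = $893.23
Net pay = $3,238.06 − $893.23 = $2,344.83

$2,344.83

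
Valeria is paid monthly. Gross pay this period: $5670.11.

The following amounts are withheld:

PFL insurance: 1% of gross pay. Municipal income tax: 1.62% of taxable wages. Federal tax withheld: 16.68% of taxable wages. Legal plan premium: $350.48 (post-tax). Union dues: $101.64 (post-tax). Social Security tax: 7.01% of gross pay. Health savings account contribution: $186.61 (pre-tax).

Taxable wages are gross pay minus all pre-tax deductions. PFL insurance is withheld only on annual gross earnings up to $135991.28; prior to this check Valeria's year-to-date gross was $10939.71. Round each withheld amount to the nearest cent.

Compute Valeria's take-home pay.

$3573.73

Health savings account contribution: $186.61
Taxable wages = $5670.11 − $186.61 = $5483.50
Municipal income tax: $5483.50 × 0.0162 = $88.83
Federal tax withheld: $5483.50 × 0.1668 = $914.65
PFL insurance: cap not yet reached, full $5670.11 is subject → $5670.11 × 0.01 = $56.70
Social Security tax: $5670.11 × 0.0701 = $397.47
Union dues: $101.64
Legal plan premium: $350.48
Total deductions = $186.61 + $88.83 + $914.65 + $56.70 + $397.47 + $101.64 + $350.48 = $2096.38
Net pay = $5670.11 − $2096.38 = $3573.73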